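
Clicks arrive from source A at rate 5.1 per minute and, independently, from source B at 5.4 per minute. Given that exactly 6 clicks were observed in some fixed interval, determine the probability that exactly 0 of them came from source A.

0.0185

Given the total, each event is independently from source A with probability p = λ_A/(λ_A+λ_B) = 5.1/10.5 ≈ 0.4857.
So K ~ Binomial(6, 5.1/10.5): P(K = 0) = C(6,0) · (5.1/10.5)^0 · (5.4/10.5)^6 ≈ 0.0185.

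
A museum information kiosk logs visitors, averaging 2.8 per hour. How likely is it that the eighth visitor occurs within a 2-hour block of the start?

0.2030

Over the interval, μ = 2.8 × 2 = 5.6 (a 2-hour block = 2 hours).
The eighth arrival falls in the interval iff at least 8 events occur there: P(S_8 ≤ t) = P(N ≥ 8) = 1 − P(N ≤ 7) ≈ 0.2030.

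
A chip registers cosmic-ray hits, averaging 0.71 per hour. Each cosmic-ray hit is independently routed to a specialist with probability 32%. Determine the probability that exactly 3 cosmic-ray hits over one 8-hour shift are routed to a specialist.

0.1625

Thinning: the cosmic-ray hits that are routed to a specialist themselves form a Poisson process with rate 0.32 × 0.71 = 0.2272 per hour.
Over the interval, μ = 0.2272 × 8 = 1.8176 (an 8-hour shift = 8 hours).
P(N = 3) = e^(−1.8176) · 1.8176^3/3! ≈ 0.1625.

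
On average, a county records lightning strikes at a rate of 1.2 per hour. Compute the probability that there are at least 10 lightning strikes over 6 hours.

0.1904

Over the interval, μ = 1.2 × 6 = 7.2 (6 hours).
P(N ≥ 10) = 1 − P(N ≤ 9) = 1 − Σ_{j=0}^{9} e^(−μ) μ^j/j! ≈ 0.1904.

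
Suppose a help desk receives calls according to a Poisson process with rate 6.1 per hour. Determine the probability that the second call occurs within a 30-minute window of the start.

Over the interval, μ = 6.1 × 0.5 = 3.05 (a 30-minute window = 0.5 hours).
The second arrival falls in the interval iff at least 2 events occur there: P(S_2 ≤ t) = P(N ≥ 2) = 1 − P(N ≤ 1) ≈ 0.8082.

0.8082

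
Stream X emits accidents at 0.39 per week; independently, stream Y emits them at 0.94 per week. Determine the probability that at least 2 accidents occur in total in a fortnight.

Independent Poisson processes superpose: combined rate λ = 0.39 + 0.94 = 1.33 per week.
Over the interval, μ = 1.33 × 2 = 2.66 (a fortnight = 2 weeks).
P(N ≥ 2) = 1 − P(N ≤ 1) ≈ 0.7440.

0.7440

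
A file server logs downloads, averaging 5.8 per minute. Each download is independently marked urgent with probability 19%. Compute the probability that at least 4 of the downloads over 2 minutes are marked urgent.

0.1814

Thinning: the downloads that are marked urgent themselves form a Poisson process with rate 0.19 × 5.8 = 1.102 per minute.
Over the interval, μ = 1.102 × 2 = 2.204 (2 minutes).
P(N ≥ 4) = 1 − P(N ≤ 3) ≈ 0.1814.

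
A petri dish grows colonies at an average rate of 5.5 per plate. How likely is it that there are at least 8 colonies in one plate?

0.1905

With mean μ = 5.5 per plate,
P(N ≥ 8) = 1 − P(N ≤ 7) = 1 − Σ_{j=0}^{7} e^(−μ) μ^j/j! ≈ 0.1905.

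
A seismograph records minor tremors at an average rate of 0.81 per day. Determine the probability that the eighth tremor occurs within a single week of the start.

Over the interval, μ = 0.81 × 7 = 5.67 (a week = 7 days).
The eighth arrival falls in the interval iff at least 8 events occur there: P(S_8 ≤ t) = P(N ≥ 8) = 1 − P(N ≤ 7) ≈ 0.2120.

0.2120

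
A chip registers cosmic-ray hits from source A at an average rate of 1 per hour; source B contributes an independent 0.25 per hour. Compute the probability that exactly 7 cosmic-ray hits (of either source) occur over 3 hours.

0.0487

Independent Poisson processes superpose: combined rate λ = 1 + 0.25 = 1.25 per hour.
Over the interval, μ = 1.25 × 3 = 3.75 (3 hours).
P(N = 7) = e^(−3.75) · 3.75^7/7! ≈ 0.0487.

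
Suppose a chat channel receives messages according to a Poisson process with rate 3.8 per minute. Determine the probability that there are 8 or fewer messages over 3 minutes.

Over the interval, μ = 3.8 × 3 = 11.4 (3 minutes).
P(N ≤ 8) = Σ_{j=0}^{8} e^(−μ) μ^j/j! ≈ 0.1984.

0.1984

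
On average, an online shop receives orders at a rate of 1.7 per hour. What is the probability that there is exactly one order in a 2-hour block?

0.1135

Over the interval, μ = 1.7 × 2 = 3.4 (a 2-hour block = 2 hours).
P(N = 1) = e^(−μ) μ^1/1! = e^(−3.4) · 3.4^1/1 ≈ 0.1135.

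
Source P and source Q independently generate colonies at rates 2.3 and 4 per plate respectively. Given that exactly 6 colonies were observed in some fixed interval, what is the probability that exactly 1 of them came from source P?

0.2260

Given the total, each event is independently from source P with probability p = λ_P/(λ_P+λ_Q) = 2.3/6.3 ≈ 0.3651.
So K ~ Binomial(6, 2.3/6.3): P(K = 1) = C(6,1) · (2.3/6.3)^1 · (4/6.3)^5 ≈ 0.2260.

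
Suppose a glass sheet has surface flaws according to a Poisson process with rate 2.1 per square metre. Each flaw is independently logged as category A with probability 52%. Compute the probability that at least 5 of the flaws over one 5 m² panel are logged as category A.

0.6362

Thinning: the flaws that are logged as category A themselves form a Poisson process with rate 0.52 × 2.1 = 1.092 per square metre.
Over the interval, μ = 1.092 × 5 = 5.46 (a 5 m² panel = 5 square metres).
P(N ≥ 5) = 1 − P(N ≤ 4) ≈ 0.6362.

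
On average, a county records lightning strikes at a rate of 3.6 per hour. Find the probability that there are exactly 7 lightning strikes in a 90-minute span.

0.1200

Over the interval, μ = 3.6 × 1.5 = 5.4 (a 90-minute span = 1.5 hours).
P(N = 7) = e^(−μ) μ^7/7! = e^(−5.4) · 5.4^7/5040 ≈ 0.1200.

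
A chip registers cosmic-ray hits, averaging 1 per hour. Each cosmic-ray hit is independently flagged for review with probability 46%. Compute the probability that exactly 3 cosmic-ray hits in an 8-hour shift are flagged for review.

Thinning: the cosmic-ray hits that are flagged for review themselves form a Poisson process with rate 0.46 × 1 = 0.46 per hour.
Over the interval, μ = 0.46 × 8 = 3.68 (an 8-hour shift = 8 hours).
P(N = 3) = e^(−3.68) · 3.68^3/3! ≈ 0.2095.

0.2095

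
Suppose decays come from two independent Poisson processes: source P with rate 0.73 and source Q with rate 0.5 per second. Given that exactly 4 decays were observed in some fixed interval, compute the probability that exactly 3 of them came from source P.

0.3399

Given the total, each event is independently from source P with probability p = λ_P/(λ_P+λ_Q) = 0.73/1.23 ≈ 0.5935.
So K ~ Binomial(4, 0.73/1.23): P(K = 3) = C(4,3) · (0.73/1.23)^3 · (0.5/1.23)^1 ≈ 0.3399.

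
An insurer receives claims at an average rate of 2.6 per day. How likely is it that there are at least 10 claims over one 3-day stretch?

0.2589

Over the interval, μ = 2.6 × 3 = 7.8 (a 3-day stretch = 3 days).
P(N ≥ 10) = 1 − P(N ≤ 9) = 1 − Σ_{j=0}^{9} e^(−μ) μ^j/j! ≈ 0.2589.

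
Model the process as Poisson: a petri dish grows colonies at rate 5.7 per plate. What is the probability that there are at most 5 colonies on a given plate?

With mean μ = 5.7 per plate,
P(N ≤ 5) = Σ_{j=0}^{5} e^(−μ) μ^j/j! ≈ 0.4950.

0.4950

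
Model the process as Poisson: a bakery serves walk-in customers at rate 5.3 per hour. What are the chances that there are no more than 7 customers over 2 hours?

0.1710

Over the interval, μ = 5.3 × 2 = 10.6 (2 hours).
P(N ≤ 7) = Σ_{j=0}^{7} e^(−μ) μ^j/j! ≈ 0.1710.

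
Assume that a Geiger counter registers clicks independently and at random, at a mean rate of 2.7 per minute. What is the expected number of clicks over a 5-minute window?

E[N] = λt = 2.7 × 5 = 13.5 (a 5-minute window = 5 minutes).

13.5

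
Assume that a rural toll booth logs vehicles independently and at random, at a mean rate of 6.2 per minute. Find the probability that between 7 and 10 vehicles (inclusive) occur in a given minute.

0.3743

With mean μ = 6.2 per minute,
P(7 ≤ N ≤ 10) = Σ_{j=7}^{10} e^(−6.2) · 6.2^j/j! ≈ 0.3743.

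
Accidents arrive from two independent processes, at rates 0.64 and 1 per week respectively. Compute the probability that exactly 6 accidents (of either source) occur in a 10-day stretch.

Independent Poisson processes superpose: combined rate λ = 0.64 + 1 = 1.64 per week.
Over the interval, μ = 1.64 × 10/7 ≈ 2.34286 (a 10-day stretch = 10/7 weeks).
P(N = 6) = e^(−2.34286) · 2.34286^6/6! ≈ 0.0221.

0.0221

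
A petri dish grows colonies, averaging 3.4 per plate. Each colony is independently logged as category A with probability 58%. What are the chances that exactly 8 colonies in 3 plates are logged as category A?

0.1003

Thinning: the colonies that are logged as category A themselves form a Poisson process with rate 0.58 × 3.4 = 1.972 per plate.
Over the interval, μ = 1.972 × 3 = 5.916 (3 plates).
P(N = 8) = e^(−5.916) · 5.916^8/8! ≈ 0.1003.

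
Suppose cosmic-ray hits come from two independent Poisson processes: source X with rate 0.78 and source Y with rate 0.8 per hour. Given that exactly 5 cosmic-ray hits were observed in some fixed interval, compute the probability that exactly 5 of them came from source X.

0.0293

Given the total, each event is independently from source X with probability p = λ_X/(λ_X+λ_Y) = 0.78/1.58 ≈ 0.4937.
So K ~ Binomial(5, 0.78/1.58): P(K = 5) = C(5,5) · (0.78/1.58)^5 · (0.8/1.58)^0 ≈ 0.0293.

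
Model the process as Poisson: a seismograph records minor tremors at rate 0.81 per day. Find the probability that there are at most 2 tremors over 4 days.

0.3716

Over the interval, μ = 0.81 × 4 = 3.24 (4 days).
P(N ≤ 2) = Σ_{j=0}^{2} e^(−μ) μ^j/j! ≈ 0.3716.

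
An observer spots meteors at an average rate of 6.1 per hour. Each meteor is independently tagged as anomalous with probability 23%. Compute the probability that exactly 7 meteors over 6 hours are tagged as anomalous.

0.1313

Thinning: the meteors that are tagged as anomalous themselves form a Poisson process with rate 0.23 × 6.1 = 1.403 per hour.
Over the interval, μ = 1.403 × 6 = 8.418 (6 hours).
P(N = 7) = e^(−8.418) · 8.418^7/7! ≈ 0.1313.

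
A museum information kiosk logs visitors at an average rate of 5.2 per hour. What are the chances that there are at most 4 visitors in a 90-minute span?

0.1117

Over the interval, μ = 5.2 × 1.5 = 7.8 (a 90-minute span = 1.5 hours).
P(N ≤ 4) = Σ_{j=0}^{4} e^(−μ) μ^j/j! ≈ 0.1117.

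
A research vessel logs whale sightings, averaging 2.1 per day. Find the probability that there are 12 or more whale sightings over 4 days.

Over the interval, μ = 2.1 × 4 = 8.4 (4 days).
P(N ≥ 12) = 1 − P(N ≤ 11) = 1 − Σ_{j=0}^{11} e^(−μ) μ^j/j! ≈ 0.1429.

0.1429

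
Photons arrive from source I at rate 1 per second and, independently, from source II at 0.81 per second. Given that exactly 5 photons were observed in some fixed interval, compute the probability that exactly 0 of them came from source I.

Given the total, each event is independently from source I with probability p = λ_I/(λ_I+λ_II) = 1/1.81 ≈ 0.5525.
So K ~ Binomial(5, 1/1.81): P(K = 0) = C(5,0) · (1/1.81)^0 · (0.81/1.81)^5 ≈ 0.0179.

0.0179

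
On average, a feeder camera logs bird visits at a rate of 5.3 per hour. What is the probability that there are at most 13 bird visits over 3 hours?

0.2827

Over the interval, μ = 5.3 × 3 = 15.9 (3 hours).
P(N ≤ 13) = Σ_{j=0}^{13} e^(−μ) μ^j/j! ≈ 0.2827.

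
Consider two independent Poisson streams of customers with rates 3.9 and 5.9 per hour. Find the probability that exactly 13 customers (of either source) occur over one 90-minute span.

Independent Poisson processes superpose: combined rate λ = 3.9 + 5.9 = 9.8 per hour.
Over the interval, μ = 9.8 × 1.5 = 14.7 (a 90-minute span = 1.5 hours).
P(N = 13) = e^(−14.7) · 14.7^13/13! ≈ 0.0992.

0.0992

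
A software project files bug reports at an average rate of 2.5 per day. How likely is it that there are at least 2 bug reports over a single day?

0.7127

With mean μ = 2.5 per day,
P(N ≥ 2) = 1 − P(N ≤ 1) = 1 − Σ_{j=0}^{1} e^(−μ) μ^j/j! ≈ 0.7127.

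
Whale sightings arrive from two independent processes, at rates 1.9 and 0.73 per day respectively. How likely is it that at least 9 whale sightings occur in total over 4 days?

Independent Poisson processes superpose: combined rate λ = 1.9 + 0.73 = 2.63 per day.
Over the interval, μ = 2.63 × 4 = 10.52 (4 days).
P(N ≥ 9) = 1 − P(N ≤ 8) ≈ 0.7226.

0.7226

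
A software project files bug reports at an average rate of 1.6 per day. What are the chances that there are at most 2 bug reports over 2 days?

Over the interval, μ = 1.6 × 2 = 3.2 (2 days).
P(N ≤ 2) = Σ_{j=0}^{2} e^(−μ) μ^j/j! ≈ 0.3799.

0.3799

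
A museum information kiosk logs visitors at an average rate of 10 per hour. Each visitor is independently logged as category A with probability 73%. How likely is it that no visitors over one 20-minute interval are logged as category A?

Thinning: the visitors that are logged as category A themselves form a Poisson process with rate 0.73 × 10 = 7.3 per hour.
Over the interval, μ = 7.3 × 1/3 ≈ 2.43333 (a 20-minute interval = 1/3 hours).
P(N = 0) = e^(−2.43333) · 2.43333^0/0! ≈ 0.0877.

0.0877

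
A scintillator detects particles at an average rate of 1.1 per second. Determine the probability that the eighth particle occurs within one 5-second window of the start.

Over the interval, μ = 1.1 × 5 = 5.5 (a 5-second window = 5 seconds).
The eighth arrival falls in the interval iff at least 8 events occur there: P(S_8 ≤ t) = P(N ≥ 8) = 1 − P(N ≤ 7) ≈ 0.1905.

0.1905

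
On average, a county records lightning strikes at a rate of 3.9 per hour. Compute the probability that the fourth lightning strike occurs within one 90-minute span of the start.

Over the interval, μ = 3.9 × 1.5 = 5.85 (a 90-minute span = 1.5 hours).
The fourth arrival falls in the interval iff at least 4 events occur there: P(S_4 ≤ t) = P(N ≥ 4) = 1 − P(N ≤ 3) ≈ 0.8349.

0.8349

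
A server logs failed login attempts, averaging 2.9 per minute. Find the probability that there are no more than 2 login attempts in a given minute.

0.4460

With mean μ = 2.9 per minute,
P(N ≤ 2) = Σ_{j=0}^{2} e^(−μ) μ^j/j! ≈ 0.4460.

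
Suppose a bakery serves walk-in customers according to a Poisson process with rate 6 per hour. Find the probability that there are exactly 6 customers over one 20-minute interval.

0.0120

Over the interval, μ = 6 × 1/3 = 2 (a 20-minute interval = 1/3 hours).
P(N = 6) = e^(−μ) μ^6/6! = e^(−2) · 2^6/720 ≈ 0.0120.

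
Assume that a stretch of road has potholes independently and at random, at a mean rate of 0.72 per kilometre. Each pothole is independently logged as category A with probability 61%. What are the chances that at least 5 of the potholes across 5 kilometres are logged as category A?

Thinning: the potholes that are logged as category A themselves form a Poisson process with rate 0.61 × 0.72 = 0.4392 per kilometre.
Over the interval, μ = 0.4392 × 5 = 2.196 (5 kilometres).
P(N ≥ 5) = 1 − P(N ≤ 4) ≈ 0.0721.

0.0721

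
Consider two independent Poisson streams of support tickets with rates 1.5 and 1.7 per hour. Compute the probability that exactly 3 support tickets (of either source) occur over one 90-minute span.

0.1517

Independent Poisson processes superpose: combined rate λ = 1.5 + 1.7 = 3.2 per hour.
Over the interval, μ = 3.2 × 1.5 = 4.8 (a 90-minute span = 1.5 hours).
P(N = 3) = e^(−4.8) · 4.8^3/3! ≈ 0.1517.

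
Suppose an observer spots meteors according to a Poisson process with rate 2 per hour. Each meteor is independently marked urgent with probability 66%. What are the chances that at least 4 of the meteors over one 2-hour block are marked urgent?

Thinning: the meteors that are marked urgent themselves form a Poisson process with rate 0.66 × 2 = 1.32 per hour.
Over the interval, μ = 1.32 × 2 = 2.64 (a 2-hour block = 2 hours).
P(N ≥ 4) = 1 − P(N ≤ 3) ≈ 0.2727.

0.2727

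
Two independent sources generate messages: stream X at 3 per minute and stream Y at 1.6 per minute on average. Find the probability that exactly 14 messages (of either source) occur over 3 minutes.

Independent Poisson processes superpose: combined rate λ = 3 + 1.6 = 4.6 per minute.
Over the interval, μ = 4.6 × 3 = 13.8 (3 minutes).
P(N = 14) = e^(−13.8) · 13.8^14/14! ≈ 0.1058.

0.1058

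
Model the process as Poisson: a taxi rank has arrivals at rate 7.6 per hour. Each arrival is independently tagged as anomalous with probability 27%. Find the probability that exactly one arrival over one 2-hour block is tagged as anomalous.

Thinning: the arrivals that are tagged as anomalous themselves form a Poisson process with rate 0.27 × 7.6 = 2.052 per hour.
Over the interval, μ = 2.052 × 2 = 4.104 (a 2-hour block = 2 hours).
P(N = 1) = e^(−4.104) · 4.104^1/1! ≈ 0.0677.

0.0677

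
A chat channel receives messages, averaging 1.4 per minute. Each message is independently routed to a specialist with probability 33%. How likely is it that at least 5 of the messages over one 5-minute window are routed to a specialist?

Thinning: the messages that are routed to a specialist themselves form a Poisson process with rate 0.33 × 1.4 = 0.462 per minute.
Over the interval, μ = 0.462 × 5 = 2.31 (a 5-minute window = 5 minutes).
P(N ≥ 5) = 1 − P(N ≤ 4) ≈ 0.0849.

0.0849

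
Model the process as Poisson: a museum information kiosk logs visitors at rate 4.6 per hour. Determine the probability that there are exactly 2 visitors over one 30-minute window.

0.2652

Over the interval, μ = 4.6 × 0.5 = 2.3 (a 30-minute window = 0.5 hours).
P(N = 2) = e^(−μ) μ^2/2! = e^(−2.3) · 2.3^2/2 ≈ 0.2652.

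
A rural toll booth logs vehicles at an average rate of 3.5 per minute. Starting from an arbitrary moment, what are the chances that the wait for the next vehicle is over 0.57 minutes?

The wait for the next event is exponential with rate λ = 3.5 per minute.
P(T > 0.57) = e^(−λt) = e^(−3.5 × 0.57) = e^(−1.995) ≈ 0.1360.

0.1360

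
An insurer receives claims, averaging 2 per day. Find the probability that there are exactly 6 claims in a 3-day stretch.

0.1606

Over the interval, μ = 2 × 3 = 6 (a 3-day stretch = 3 days).
P(N = 6) = e^(−μ) μ^6/6! = e^(−6) · 6^6/720 ≈ 0.1606.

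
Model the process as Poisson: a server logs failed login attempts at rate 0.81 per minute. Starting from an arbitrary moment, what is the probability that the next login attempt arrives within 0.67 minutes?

Inter-arrival times are exponential with rate λ = 0.81 per minute.
P(T ≤ 0.67) = 1 − e^(−λt) = 1 − e^(−0.81 × 0.67) = 1 − e^(−0.5427) ≈ 0.4188.

0.4188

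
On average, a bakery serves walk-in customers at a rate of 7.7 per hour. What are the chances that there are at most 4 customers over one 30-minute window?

Over the interval, μ = 7.7 × 0.5 = 3.85 (a 30-minute window = 0.5 hours).
P(N ≤ 4) = Σ_{j=0}^{4} e^(−μ) μ^j/j! ≈ 0.6581.

0.6581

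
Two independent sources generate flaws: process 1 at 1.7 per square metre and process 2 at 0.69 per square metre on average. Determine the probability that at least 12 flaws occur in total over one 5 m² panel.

Independent Poisson processes superpose: combined rate λ = 1.7 + 0.69 = 2.39 per square metre.
Over the interval, μ = 2.39 × 5 = 11.95 (a 5 m² panel = 5 square metres).
P(N ≥ 12) = 1 − P(N ≤ 11) ≈ 0.5327.

0.5327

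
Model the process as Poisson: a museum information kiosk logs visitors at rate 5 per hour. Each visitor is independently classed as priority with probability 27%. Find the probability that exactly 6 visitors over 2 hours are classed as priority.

Thinning: the visitors that are classed as priority themselves form a Poisson process with rate 0.27 × 5 = 1.35 per hour.
Over the interval, μ = 1.35 × 2 = 2.7 (2 hours).
P(N = 6) = e^(−2.7) · 2.7^6/6! ≈ 0.0362.

0.0362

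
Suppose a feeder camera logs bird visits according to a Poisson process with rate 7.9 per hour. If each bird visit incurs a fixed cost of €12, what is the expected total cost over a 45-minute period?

E[N] = 7.9 × 0.75 = 5.925 (a 45-minute period = 0.75 hours); E[cost] = 5.925 × €12 = €71.1.

€71.1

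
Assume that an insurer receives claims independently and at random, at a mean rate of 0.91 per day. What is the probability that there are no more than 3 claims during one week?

0.1211

Over the interval, μ = 0.91 × 7 = 6.37 (a week = 7 days).
P(N ≤ 3) = Σ_{j=0}^{3} e^(−μ) μ^j/j! ≈ 0.1211.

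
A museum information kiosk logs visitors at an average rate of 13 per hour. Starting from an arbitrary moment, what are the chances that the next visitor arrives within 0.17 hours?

0.8903

Inter-arrival times are exponential with rate λ = 13 per hour.
P(T ≤ 0.17) = 1 − e^(−λt) = 1 − e^(−13 × 0.17) = 1 − e^(−2.21) ≈ 0.8903.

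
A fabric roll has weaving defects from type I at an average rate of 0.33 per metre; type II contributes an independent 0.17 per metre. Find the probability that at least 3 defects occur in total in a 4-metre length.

Independent Poisson processes superpose: combined rate λ = 0.33 + 0.17 = 0.5 per metre.
Over the interval, μ = 0.5 × 4 = 2 (a 4-metre length = 4 metres).
P(N ≥ 3) = 1 − P(N ≤ 2) ≈ 0.3233.

0.3233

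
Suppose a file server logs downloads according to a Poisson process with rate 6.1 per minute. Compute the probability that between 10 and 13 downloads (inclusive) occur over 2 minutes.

Over the interval, μ = 6.1 × 2 = 12.2 (2 minutes).
P(10 ≤ N ≤ 13) = Σ_{j=10}^{13} e^(−12.2) · 12.2^j/j! ≈ 0.4349.

0.4349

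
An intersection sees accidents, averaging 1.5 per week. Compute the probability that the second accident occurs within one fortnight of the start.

0.8009

Over the interval, μ = 1.5 × 2 = 3 (a fortnight = 2 weeks).
The second arrival falls in the interval iff at least 2 events occur there: P(S_2 ≤ t) = P(N ≥ 2) = 1 − P(N ≤ 1) ≈ 0.8009.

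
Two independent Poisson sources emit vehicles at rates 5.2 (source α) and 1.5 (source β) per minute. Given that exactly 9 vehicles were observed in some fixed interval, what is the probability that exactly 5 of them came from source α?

0.0891

Given the total, each event is independently from source α with probability p = λ_α/(λ_α+λ_β) = 5.2/6.7 ≈ 0.7761.
So K ~ Binomial(9, 5.2/6.7): P(K = 5) = C(9,5) · (5.2/6.7)^5 · (1.5/6.7)^4 ≈ 0.0891.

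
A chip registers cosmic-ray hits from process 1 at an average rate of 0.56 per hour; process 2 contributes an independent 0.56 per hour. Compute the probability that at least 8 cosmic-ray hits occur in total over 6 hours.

Independent Poisson processes superpose: combined rate λ = 0.56 + 0.56 = 1.12 per hour.
Over the interval, μ = 1.12 × 6 = 6.72 (6 hours).
P(N ≥ 8) = 1 − P(N ≤ 7) ≈ 0.3596.

0.3596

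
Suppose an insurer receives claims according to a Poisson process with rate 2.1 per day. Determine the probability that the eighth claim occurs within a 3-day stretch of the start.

0.2983

Over the interval, μ = 2.1 × 3 = 6.3 (a 3-day stretch = 3 days).
The eighth arrival falls in the interval iff at least 8 events occur there: P(S_8 ≤ t) = P(N ≥ 8) = 1 − P(N ≤ 7) ≈ 0.2983.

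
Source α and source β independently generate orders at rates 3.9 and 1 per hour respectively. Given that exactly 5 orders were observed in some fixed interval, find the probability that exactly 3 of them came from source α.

0.2100

Given the total, each event is independently from source α with probability p = λ_α/(λ_α+λ_β) = 3.9/4.9 ≈ 0.7959.
So K ~ Binomial(5, 3.9/4.9): P(K = 3) = C(5,3) · (3.9/4.9)^3 · (1/4.9)^2 ≈ 0.2100.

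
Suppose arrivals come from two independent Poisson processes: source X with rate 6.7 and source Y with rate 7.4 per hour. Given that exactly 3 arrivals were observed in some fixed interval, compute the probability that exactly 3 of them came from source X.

0.1073

Given the total, each event is independently from source X with probability p = λ_X/(λ_X+λ_Y) = 6.7/14.1 ≈ 0.4752.
So K ~ Binomial(3, 6.7/14.1): P(K = 3) = C(3,3) · (6.7/14.1)^3 · (7.4/14.1)^0 ≈ 0.1073.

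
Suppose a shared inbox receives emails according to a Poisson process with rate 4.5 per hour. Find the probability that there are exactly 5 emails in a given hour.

With mean μ = 4.5 per hour,
P(N = 5) = e^(−μ) μ^5/5! = e^(−4.5) · 4.5^5/120 ≈ 0.1708.

0.1708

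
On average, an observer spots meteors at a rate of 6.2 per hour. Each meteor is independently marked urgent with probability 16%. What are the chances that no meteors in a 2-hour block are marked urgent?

0.1375

Thinning: the meteors that are marked urgent themselves form a Poisson process with rate 0.16 × 6.2 = 0.992 per hour.
Over the interval, μ = 0.992 × 2 = 1.984 (a 2-hour block = 2 hours).
P(N = 0) = e^(−1.984) · 1.984^0/0! ≈ 0.1375.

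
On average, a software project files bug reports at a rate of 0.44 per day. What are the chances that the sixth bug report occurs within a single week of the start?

0.0922

Over the interval, μ = 0.44 × 7 = 3.08 (a week = 7 days).
The sixth arrival falls in the interval iff at least 6 events occur there: P(S_6 ≤ t) = P(N ≥ 6) = 1 − P(N ≤ 5) ≈ 0.0922.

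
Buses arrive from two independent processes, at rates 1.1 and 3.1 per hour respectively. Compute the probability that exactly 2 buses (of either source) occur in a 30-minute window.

0.2700

Independent Poisson processes superpose: combined rate λ = 1.1 + 3.1 = 4.2 per hour.
Over the interval, μ = 4.2 × 0.5 = 2.1 (a 30-minute window = 0.5 hours).
P(N = 2) = e^(−2.1) · 2.1^2/2! ≈ 0.2700.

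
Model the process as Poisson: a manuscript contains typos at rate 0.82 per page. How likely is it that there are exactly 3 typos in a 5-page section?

Over the interval, μ = 0.82 × 5 = 4.1 (a 5-page section = 5 pages).
P(N = 3) = e^(−μ) μ^3/3! = e^(−4.1) · 4.1^3/6 ≈ 0.1904.

0.1904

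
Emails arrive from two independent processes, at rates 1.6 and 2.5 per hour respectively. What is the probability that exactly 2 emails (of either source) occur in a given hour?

0.1393

Independent Poisson processes superpose: combined rate λ = 1.6 + 2.5 = 4.1 per hour.
So μ = 4.1.
P(N = 2) = e^(−4.1) · 4.1^2/2! ≈ 0.1393.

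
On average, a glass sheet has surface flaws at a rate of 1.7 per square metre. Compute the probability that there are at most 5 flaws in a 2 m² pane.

Over the interval, μ = 1.7 × 2 = 3.4 (a 2 m² pane = 2 square metres).
P(N ≤ 5) = Σ_{j=0}^{5} e^(−μ) μ^j/j! ≈ 0.8705.

0.8705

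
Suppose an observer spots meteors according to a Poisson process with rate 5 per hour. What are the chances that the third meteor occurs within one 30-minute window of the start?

Over the interval, μ = 5 × 0.5 = 2.5 (a 30-minute window = 0.5 hours).
The third arrival falls in the interval iff at least 3 events occur there: P(S_3 ≤ t) = P(N ≥ 3) = 1 − P(N ≤ 2) ≈ 0.4562.

0.4562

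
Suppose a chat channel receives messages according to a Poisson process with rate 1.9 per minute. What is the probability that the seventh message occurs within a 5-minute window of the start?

Over the interval, μ = 1.9 × 5 = 9.5 (a 5-minute window = 5 minutes).
The seventh arrival falls in the interval iff at least 7 events occur there: P(S_7 ≤ t) = P(N ≥ 7) = 1 − P(N ≤ 6) ≈ 0.8351.

0.8351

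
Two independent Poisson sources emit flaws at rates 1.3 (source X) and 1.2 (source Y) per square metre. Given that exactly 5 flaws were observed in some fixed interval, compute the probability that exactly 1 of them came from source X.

0.1380

Given the total, each event is independently from source X with probability p = λ_X/(λ_X+λ_Y) = 1.3/2.5 = 0.5200.
So K ~ Binomial(5, 1.3/2.5): P(K = 1) = C(5,1) · (1.3/2.5)^1 · (1.2/2.5)^4 ≈ 0.1380.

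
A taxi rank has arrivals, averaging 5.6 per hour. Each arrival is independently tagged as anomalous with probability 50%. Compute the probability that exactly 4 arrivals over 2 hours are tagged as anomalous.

0.1515

Thinning: the arrivals that are tagged as anomalous themselves form a Poisson process with rate 0.5 × 5.6 = 2.8 per hour.
Over the interval, μ = 2.8 × 2 = 5.6 (2 hours).
P(N = 4) = e^(−5.6) · 5.6^4/4! ≈ 0.1515.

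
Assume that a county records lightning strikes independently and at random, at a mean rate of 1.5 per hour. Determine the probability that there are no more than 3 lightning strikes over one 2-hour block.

Over the interval, μ = 1.5 × 2 = 3 (a 2-hour block = 2 hours).
P(N ≤ 3) = Σ_{j=0}^{3} e^(−μ) μ^j/j! ≈ 0.6472.

0.6472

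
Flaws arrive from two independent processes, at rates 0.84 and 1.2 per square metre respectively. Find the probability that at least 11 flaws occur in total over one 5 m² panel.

0.4420

Independent Poisson processes superpose: combined rate λ = 0.84 + 1.2 = 2.04 per square metre.
Over the interval, μ = 2.04 × 5 = 10.2 (a 5 m² panel = 5 square metres).
P(N ≥ 11) = 1 − P(N ≤ 10) ≈ 0.4420.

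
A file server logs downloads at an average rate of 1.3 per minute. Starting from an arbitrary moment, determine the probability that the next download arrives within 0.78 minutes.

Inter-arrival times are exponential with rate λ = 1.3 per minute.
P(T ≤ 0.78) = 1 − e^(−λt) = 1 − e^(−1.3 × 0.78) = 1 − e^(−1.014) ≈ 0.6372.

0.6372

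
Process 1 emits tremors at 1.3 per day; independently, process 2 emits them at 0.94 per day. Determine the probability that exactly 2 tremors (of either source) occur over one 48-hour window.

Independent Poisson processes superpose: combined rate λ = 1.3 + 0.94 = 2.24 per day.
Over the interval, μ = 2.24 × 2 = 4.48 (a 48-hour window = 2 days).
P(N = 2) = e^(−4.48) · 4.48^2/2! ≈ 0.1137.

0.1137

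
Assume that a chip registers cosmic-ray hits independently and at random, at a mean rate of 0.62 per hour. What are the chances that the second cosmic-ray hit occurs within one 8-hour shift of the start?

Over the interval, μ = 0.62 × 8 = 4.96 (an 8-hour shift = 8 hours).
The second arrival falls in the interval iff at least 2 events occur there: P(S_2 ≤ t) = P(N ≥ 2) = 1 − P(N ≤ 1) ≈ 0.9582.

0.9582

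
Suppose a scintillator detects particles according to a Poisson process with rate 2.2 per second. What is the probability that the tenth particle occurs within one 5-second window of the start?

0.6595

Over the interval, μ = 2.2 × 5 = 11 (a 5-second window = 5 seconds).
The tenth arrival falls in the interval iff at least 10 events occur there: P(S_10 ≤ t) = P(N ≥ 10) = 1 − P(N ≤ 9) ≈ 0.6595.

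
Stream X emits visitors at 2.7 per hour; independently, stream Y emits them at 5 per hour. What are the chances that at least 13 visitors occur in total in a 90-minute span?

0.3727

Independent Poisson processes superpose: combined rate λ = 2.7 + 5 = 7.7 per hour.
Over the interval, μ = 7.7 × 1.5 = 11.55 (a 90-minute span = 1.5 hours).
P(N ≥ 13) = 1 − P(N ≤ 12) ≈ 0.3727.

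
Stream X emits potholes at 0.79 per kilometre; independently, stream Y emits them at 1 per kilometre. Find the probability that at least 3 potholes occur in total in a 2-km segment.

0.6937

Independent Poisson processes superpose: combined rate λ = 0.79 + 1 = 1.79 per kilometre.
Over the interval, μ = 1.79 × 2 = 3.58 (a 2-km segment = 2 kilometres).
P(N ≥ 3) = 1 − P(N ≤ 2) ≈ 0.6937.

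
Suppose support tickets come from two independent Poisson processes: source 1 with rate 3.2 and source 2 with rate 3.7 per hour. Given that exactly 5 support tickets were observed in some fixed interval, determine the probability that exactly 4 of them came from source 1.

Given the total, each event is independently from source 1 with probability p = λ_1/(λ_1+λ_2) = 3.2/6.9 ≈ 0.4638.
So K ~ Binomial(5, 3.2/6.9): P(K = 4) = C(5,4) · (3.2/6.9)^4 · (3.7/6.9)^1 ≈ 0.1240.

0.1240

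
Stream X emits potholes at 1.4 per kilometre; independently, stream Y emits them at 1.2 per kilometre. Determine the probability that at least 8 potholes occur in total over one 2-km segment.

0.1551

Independent Poisson processes superpose: combined rate λ = 1.4 + 1.2 = 2.6 per kilometre.
Over the interval, μ = 2.6 × 2 = 5.2 (a 2-km segment = 2 kilometres).
P(N ≥ 8) = 1 − P(N ≤ 7) ≈ 0.1551.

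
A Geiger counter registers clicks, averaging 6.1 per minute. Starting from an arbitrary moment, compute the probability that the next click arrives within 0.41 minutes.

Inter-arrival times are exponential with rate λ = 6.1 per minute.
P(T ≤ 0.41) = 1 − e^(−λt) = 1 − e^(−6.1 × 0.41) = 1 − e^(−2.501) ≈ 0.9180.

0.9180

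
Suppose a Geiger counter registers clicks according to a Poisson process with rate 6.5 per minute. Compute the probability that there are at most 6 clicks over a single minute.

With mean μ = 6.5 per minute,
P(N ≤ 6) = Σ_{j=0}^{6} e^(−μ) μ^j/j! ≈ 0.5265.

0.5265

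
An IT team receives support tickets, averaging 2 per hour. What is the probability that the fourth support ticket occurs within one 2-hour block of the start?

0.5665

Over the interval, μ = 2 × 2 = 4 (a 2-hour block = 2 hours).
The fourth arrival falls in the interval iff at least 4 events occur there: P(S_4 ≤ t) = P(N ≥ 4) = 1 − P(N ≤ 3) ≈ 0.5665.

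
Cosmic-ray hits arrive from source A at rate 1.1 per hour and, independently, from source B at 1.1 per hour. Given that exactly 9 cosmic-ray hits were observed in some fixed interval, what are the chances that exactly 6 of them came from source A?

Given the total, each event is independently from source A with probability p = λ_A/(λ_A+λ_B) = 1.1/2.2 = 0.5000.
So K ~ Binomial(9, 1.1/2.2): P(K = 6) = C(9,6) · (1.1/2.2)^6 · (1.1/2.2)^3 ≈ 0.1641.

0.1641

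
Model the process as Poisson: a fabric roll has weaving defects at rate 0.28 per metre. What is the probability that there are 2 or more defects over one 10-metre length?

0.7689

Over the interval, μ = 0.28 × 10 = 2.8 (a 10-metre length = 10 metres).
P(N ≥ 2) = 1 − P(N ≤ 1) = 1 − Σ_{j=0}^{1} e^(−μ) μ^j/j! ≈ 0.7689.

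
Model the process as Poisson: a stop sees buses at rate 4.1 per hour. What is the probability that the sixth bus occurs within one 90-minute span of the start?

Over the interval, μ = 4.1 × 1.5 = 6.15 (a 90-minute span = 1.5 hours).
The sixth arrival falls in the interval iff at least 6 events occur there: P(S_6 ≤ t) = P(N ≥ 6) = 1 − P(N ≤ 5) ≈ 0.5781.

0.5781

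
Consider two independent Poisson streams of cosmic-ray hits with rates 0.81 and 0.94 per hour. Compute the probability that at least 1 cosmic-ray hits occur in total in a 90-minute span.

0.9276

Independent Poisson processes superpose: combined rate λ = 0.81 + 0.94 = 1.75 per hour.
Over the interval, μ = 1.75 × 1.5 = 2.625 (a 90-minute span = 1.5 hours).
P(N ≥ 1) = 1 − P(N ≤ 0) ≈ 0.9276.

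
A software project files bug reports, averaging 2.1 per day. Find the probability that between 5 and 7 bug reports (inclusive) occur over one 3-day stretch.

Over the interval, μ = 2.1 × 3 = 6.3 (a 3-day stretch = 3 days).
P(5 ≤ N ≤ 7) = Σ_{j=5}^{7} e^(−6.3) · 6.3^j/j! ≈ 0.4548.

0.4548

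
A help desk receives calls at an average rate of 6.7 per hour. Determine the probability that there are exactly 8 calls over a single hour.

With mean μ = 6.7 per hour,
P(N = 8) = e^(−μ) μ^8/8! = e^(−6.7) · 6.7^8/40320 ≈ 0.1240.

0.1240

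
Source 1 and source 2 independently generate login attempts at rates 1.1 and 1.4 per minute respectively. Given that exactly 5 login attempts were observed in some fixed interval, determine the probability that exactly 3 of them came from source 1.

Given the total, each event is independently from source 1 with probability p = λ_1/(λ_1+λ_2) = 1.1/2.5 = 0.4400.
So K ~ Binomial(5, 1.1/2.5): P(K = 3) = C(5,3) · (1.1/2.5)^3 · (1.4/2.5)^2 ≈ 0.2671.

0.2671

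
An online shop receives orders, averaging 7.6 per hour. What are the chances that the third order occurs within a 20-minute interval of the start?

Over the interval, μ = 7.6 × 1/3 ≈ 2.53333 (a 20-minute interval = 1/3 hours).
The third arrival falls in the interval iff at least 3 events occur there: P(S_3 ≤ t) = P(N ≥ 3) = 1 − P(N ≤ 2) ≈ 0.4647.

0.4647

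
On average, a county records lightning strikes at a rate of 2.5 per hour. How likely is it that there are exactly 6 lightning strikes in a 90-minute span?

0.0908

Over the interval, μ = 2.5 × 1.5 = 3.75 (a 90-minute span = 1.5 hours).
P(N = 6) = e^(−μ) μ^6/6! = e^(−3.75) · 3.75^6/720 ≈ 0.0908.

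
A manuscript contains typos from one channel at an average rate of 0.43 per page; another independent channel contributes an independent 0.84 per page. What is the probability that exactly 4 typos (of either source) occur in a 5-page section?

0.1183

Independent Poisson processes superpose: combined rate λ = 0.43 + 0.84 = 1.27 per page.
Over the interval, μ = 1.27 × 5 = 6.35 (a 5-page section = 5 pages).
P(N = 4) = e^(−6.35) · 6.35^4/4! ≈ 0.1183.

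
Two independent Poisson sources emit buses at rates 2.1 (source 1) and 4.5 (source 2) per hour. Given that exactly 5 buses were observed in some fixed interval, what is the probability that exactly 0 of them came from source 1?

0.1473

Given the total, each event is independently from source 1 with probability p = λ_1/(λ_1+λ_2) = 2.1/6.6 ≈ 0.3182.
So K ~ Binomial(5, 2.1/6.6): P(K = 0) = C(5,0) · (2.1/6.6)^0 · (4.5/6.6)^5 ≈ 0.1473.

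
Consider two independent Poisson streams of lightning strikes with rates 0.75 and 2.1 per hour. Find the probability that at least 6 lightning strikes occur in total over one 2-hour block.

Independent Poisson processes superpose: combined rate λ = 0.75 + 2.1 = 2.85 per hour.
Over the interval, μ = 2.85 × 2 = 5.7 (a 2-hour block = 2 hours).
P(N ≥ 6) = 1 − P(N ≤ 5) ≈ 0.5050.

0.5050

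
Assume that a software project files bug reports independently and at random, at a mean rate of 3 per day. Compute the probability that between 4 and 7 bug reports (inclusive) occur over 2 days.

Over the interval, μ = 3 × 2 = 6 (2 days).
P(4 ≤ N ≤ 7) = Σ_{j=4}^{7} e^(−6) · 6^j/j! ≈ 0.5928.

0.5928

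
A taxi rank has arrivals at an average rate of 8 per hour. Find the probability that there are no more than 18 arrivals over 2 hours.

0.7423

Over the interval, μ = 8 × 2 = 16 (2 hours).
P(N ≤ 18) = Σ_{j=0}^{18} e^(−μ) μ^j/j! ≈ 0.7423.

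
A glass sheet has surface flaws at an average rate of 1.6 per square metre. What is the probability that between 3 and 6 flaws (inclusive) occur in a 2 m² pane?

Over the interval, μ = 1.6 × 2 = 3.2 (a 2 m² pane = 2 square metres).
P(3 ≤ N ≤ 6) = Σ_{j=3}^{6} e^(−3.2) · 3.2^j/j! ≈ 0.5755.

0.5755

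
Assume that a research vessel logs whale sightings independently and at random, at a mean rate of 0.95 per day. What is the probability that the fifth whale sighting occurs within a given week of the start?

0.7926

Over the interval, μ = 0.95 × 7 = 6.65 (a week = 7 days).
The fifth arrival falls in the interval iff at least 5 events occur there: P(S_5 ≤ t) = P(N ≥ 5) = 1 − P(N ≤ 4) ≈ 0.7926.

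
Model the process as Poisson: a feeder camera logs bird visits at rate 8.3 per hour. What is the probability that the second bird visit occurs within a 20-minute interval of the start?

Over the interval, μ = 8.3 × 1/3 ≈ 2.76667 (a 20-minute interval = 1/3 hours).
The second arrival falls in the interval iff at least 2 events occur there: P(S_2 ≤ t) = P(N ≥ 2) = 1 − P(N ≤ 1) ≈ 0.7632.

0.7632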